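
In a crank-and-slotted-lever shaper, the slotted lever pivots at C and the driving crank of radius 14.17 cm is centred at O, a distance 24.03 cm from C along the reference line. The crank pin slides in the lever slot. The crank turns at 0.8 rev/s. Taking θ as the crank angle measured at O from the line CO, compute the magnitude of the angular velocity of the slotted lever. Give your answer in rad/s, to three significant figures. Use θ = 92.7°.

1.24

ω = 5.027 rad/s (from 0.8 rev/s).
Crank pin A relative to C: A = (d + r cosθ, r sinθ); lever angle φ = atan2(r sinθ, d + r cosθ).
Differentiating tanφ: φ̇ = rω(d cosθ + r)/(d² + r² + 2dr cosθ).
d² + r² + 2dr cosθ = |CA|² = 0.074615 m²;  d cosθ + r = +0.13038 m.
|ω_lever| = |0.1417·5.027·+0.13038| / 0.074615 = 1.2446 rad/s.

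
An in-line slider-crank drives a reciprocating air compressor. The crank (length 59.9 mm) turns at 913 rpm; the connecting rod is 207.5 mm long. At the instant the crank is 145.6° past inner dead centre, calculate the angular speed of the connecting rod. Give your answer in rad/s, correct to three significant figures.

23.1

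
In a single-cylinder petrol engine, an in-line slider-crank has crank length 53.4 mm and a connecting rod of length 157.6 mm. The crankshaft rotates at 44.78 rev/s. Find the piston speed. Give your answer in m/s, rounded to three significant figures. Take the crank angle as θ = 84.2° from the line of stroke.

15.5

ω = 2π·44.8 = 281.4 rad/s
For an in-line slider-crank, x = r cosθ + √(L² − r² sin²θ), so v = −rω sinθ·[1 + r cosθ/√(L² − r² sin²θ)].
With r = 0.0534 m, L = 0.1576 m, θ = 84.2°: √(L² − r² sin²θ) = 0.14838 m.
v = −0.0534·281.4·0.99488·[1 + 0.0534·0.10106/0.14838] = -15.491 m/s.
|v| = 15.491 m/s.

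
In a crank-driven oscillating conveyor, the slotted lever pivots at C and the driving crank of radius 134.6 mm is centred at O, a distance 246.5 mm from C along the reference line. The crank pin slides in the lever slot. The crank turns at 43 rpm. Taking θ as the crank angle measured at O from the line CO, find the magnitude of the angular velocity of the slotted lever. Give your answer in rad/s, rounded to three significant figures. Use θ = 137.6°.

ω = 4.503 rad/s (from 43 rpm).
Crank pin A relative to C: A = (d + r cosθ, r sinθ); lever angle φ = atan2(r sinθ, d + r cosθ).
Differentiating tanφ: φ̇ = rω(d cosθ + r)/(d² + r² + 2dr cosθ).
d² + r² + 2dr cosθ = |CA|² = 0.0298771 m²;  d cosθ + r = -0.047429 m.
|ω_lever| = |0.1346·4.503·-0.047429| / 0.0298771 = 0.96216 rad/s.

0.962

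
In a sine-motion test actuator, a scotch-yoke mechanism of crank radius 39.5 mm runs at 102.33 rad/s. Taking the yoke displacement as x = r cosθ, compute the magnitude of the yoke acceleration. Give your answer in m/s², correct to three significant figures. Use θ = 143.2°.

ω = 102.3 rad/s
x = r cosθ ⇒ ẍ = −rω² cosθ (ω constant).
|a| = rω²|cosθ| = 0.0395·(102.3)²·|cos 143.2°| = 331.2 m/s².

331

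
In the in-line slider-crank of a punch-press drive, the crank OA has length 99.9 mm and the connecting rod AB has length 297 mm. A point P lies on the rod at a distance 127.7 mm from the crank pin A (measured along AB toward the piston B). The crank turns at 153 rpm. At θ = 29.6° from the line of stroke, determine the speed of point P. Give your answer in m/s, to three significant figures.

1.19

ω = 16.02 rad/s.  Crank-pin speed |V_A| = rω = 1.6006 m/s, perpendicular to OA.
Rod angle: sinφ = −(r/L) sinθ ⇒ φ = -9.564°; ω_rod = −rω cosθ/√(L²−r²sin²θ) = -4.752 rad/s.
V_P = V_A + ω_rod × AP, with AP = 0.1277 m along the rod.
Components: V_Px = −rω sinθ − a·ω_rod·sinφ = -0.89143 m/s;  V_Py = rω cosθ + a·ω_rod·cosφ = +0.79333 m/s.
|V_P| = √(V_Px² + V_Py²) = 1.1933 m/s.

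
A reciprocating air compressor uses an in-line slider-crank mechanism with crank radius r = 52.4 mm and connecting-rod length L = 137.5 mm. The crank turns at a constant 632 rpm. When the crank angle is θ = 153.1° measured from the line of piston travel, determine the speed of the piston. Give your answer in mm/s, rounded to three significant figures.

ω = 2π·632/60 = 66.18 rad/s
For an in-line slider-crank, x = r cosθ + √(L² − r² sin²θ), so v = −rω sinθ·[1 + r cosθ/√(L² − r² sin²θ)].
With r = 0.0524 m, L = 0.1375 m, θ = 153.1°: √(L² − r² sin²θ) = 0.13544 m.
v = −0.0524·66.18·0.45243·[1 + 0.0524·-0.89180/0.13544] = -1.0277 m/s.
|v| = 1.0277 m/s = 1027.7 mm/s.

1030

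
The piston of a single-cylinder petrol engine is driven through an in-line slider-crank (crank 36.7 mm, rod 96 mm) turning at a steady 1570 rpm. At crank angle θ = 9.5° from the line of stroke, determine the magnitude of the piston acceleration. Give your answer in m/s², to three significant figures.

ω = 2π·1570/60 = 164.4 rad/s
x(θ) = r cosθ + √(L² − r² sin²θ); with ω constant, a = ω²·d²x/dθ².
d²x/dθ² = −r cosθ − r²(cos2θ)/√u − r⁴ sin²2θ/(4u^{3/2}),  u = L² − r² sin²θ = 0.00917931 m².
Substituting r = 0.0367 m, L = 0.096 m, θ = 9.5°: d²x/dθ² = -0.049544 m.
a = ω²·d²x/dθ² = (164.4)²·(-0.049544) = -1339.2 m/s²;  |a| = 1339.2 m/s².

1340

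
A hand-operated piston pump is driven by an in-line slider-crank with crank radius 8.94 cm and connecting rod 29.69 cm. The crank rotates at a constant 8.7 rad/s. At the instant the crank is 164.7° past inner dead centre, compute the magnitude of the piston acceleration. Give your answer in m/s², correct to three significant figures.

4.76

ω = 8.7 rad/s
x(θ) = r cosθ + √(L² − r² sin²θ); with ω constant, a = ω²·d²x/dθ².
d²x/dθ² = −r cosθ − r²(cos2θ)/√u − r⁴ sin²2θ/(4u^{3/2}),  u = L² − r² sin²θ = 0.0875931 m².
Substituting r = 0.0894 m, L = 0.2969 m, θ = 164.7°: d²x/dθ² = +0.062828 m.
a = ω²·d²x/dθ² = (8.7)²·(+0.062828) = +4.7554 m/s²;  |a| = 4.7554 m/s².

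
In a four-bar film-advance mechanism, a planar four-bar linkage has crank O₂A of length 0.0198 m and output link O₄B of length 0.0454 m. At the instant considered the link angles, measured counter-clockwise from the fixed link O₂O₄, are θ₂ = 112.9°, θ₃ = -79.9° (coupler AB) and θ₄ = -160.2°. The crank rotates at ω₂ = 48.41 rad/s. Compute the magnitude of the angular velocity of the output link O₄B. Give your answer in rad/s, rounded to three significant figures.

4.75

ω₂ = 48.41 rad/s
Differentiating the loop-closure r₂e^{iθ₂}+r₃e^{iθ₃}=r₁+r₄e^{iθ₄} gives r₂ω₂e^{iθ₂}+r₃ω₃e^{iθ₃}=r₄ω₄e^{iθ₄}.
Eliminating the other unknown: ω₄ = r₂ω₂ sin(θ₂−θ₃) / [r₄ sin(θ₄−θ₃)].
Numerator sine = -0.22155; denominator sine = -0.98570.
Result = 0.0198·48.41·(-0.22155) / (0.0454·(-0.98570)) = +4.7453 rad/s; magnitude 4.7453 rad/s.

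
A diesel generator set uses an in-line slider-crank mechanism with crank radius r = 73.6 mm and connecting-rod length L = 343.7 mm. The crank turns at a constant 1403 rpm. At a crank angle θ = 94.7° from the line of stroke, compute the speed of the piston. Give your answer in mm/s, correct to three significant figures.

ω = 2π·1403/60 = 146.9 rad/s
For an in-line slider-crank, x = r cosθ + √(L² − r² sin²θ), so v = −rω sinθ·[1 + r cosθ/√(L² − r² sin²θ)].
With r = 0.0736 m, L = 0.3437 m, θ = 94.7°: √(L² − r² sin²θ) = 0.33578 m.
v = −0.0736·146.9·0.99664·[1 + 0.0736·-0.08194/0.33578] = -10.584 m/s.
|v| = 10.584 m/s = 10584 mm/s.

10600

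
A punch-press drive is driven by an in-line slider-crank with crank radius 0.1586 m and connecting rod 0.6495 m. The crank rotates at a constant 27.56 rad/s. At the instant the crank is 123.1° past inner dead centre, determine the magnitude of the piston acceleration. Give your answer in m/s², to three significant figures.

77.5

ω = 27.56 rad/s
x(θ) = r cosθ + √(L² − r² sin²θ); with ω constant, a = ω²·d²x/dθ².
d²x/dθ² = −r cosθ − r²(cos2θ)/√u − r⁴ sin²2θ/(4u^{3/2}),  u = L² − r² sin²θ = 0.404198 m².
Substituting r = 0.1586 m, L = 0.6495 m, θ = 123.1°: d²x/dθ² = +0.10206 m.
a = ω²·d²x/dθ² = (27.56)²·(+0.10206) = +77.522 m/s²;  |a| = 77.522 m/s².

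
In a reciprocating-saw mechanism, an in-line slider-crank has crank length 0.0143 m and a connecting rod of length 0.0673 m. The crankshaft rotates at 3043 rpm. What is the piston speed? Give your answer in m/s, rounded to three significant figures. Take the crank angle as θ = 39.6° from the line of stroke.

3.38

ω = 2π·3043/60 = 318.7 rad/s
For an in-line slider-crank, x = r cosθ + √(L² − r² sin²θ), so v = −rω sinθ·[1 + r cosθ/√(L² − r² sin²θ)].
With r = 0.0143 m, L = 0.0673 m, θ = 39.6°: √(L² − r² sin²θ) = 0.06668 m.
v = −0.0143·318.7·0.63742·[1 + 0.0143·0.77051/0.06668] = -3.3846 m/s.
|v| = 3.3846 m/s.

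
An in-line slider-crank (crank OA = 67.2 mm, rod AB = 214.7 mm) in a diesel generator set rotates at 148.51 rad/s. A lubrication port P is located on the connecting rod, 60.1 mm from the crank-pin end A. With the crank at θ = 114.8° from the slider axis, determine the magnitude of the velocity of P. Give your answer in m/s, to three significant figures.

ω = 148.5 rad/s.  Crank-pin speed |V_A| = rω = 9.9799 m/s, perpendicular to OA.
Rod angle: sinφ = −(r/L) sinθ ⇒ φ = -16.507°; ω_rod = −rω cosθ/√(L²−r²sin²θ) = +20.335 rad/s.
V_P = V_A + ω_rod × AP, with AP = 0.0601 m along the rod.
Components: V_Px = −rω sinθ − a·ω_rod·sinφ = -8.7123 m/s;  V_Py = rω cosθ + a·ω_rod·cosφ = -3.0143 m/s.
|V_P| = √(V_Px² + V_Py²) = 9.219 m/s.

9.22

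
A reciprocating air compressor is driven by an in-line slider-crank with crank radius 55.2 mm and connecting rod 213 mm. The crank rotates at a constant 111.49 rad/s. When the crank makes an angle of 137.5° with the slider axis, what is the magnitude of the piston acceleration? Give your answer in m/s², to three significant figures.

ω = 111.5 rad/s
x(θ) = r cosθ + √(L² − r² sin²θ); with ω constant, a = ω²·d²x/dθ².
d²x/dθ² = −r cosθ − r²(cos2θ)/√u − r⁴ sin²2θ/(4u^{3/2}),  u = L² − r² sin²θ = 0.0439783 m².
Substituting r = 0.0552 m, L = 0.213 m, θ = 137.5°: d²x/dθ² = +0.039182 m.
a = ω²·d²x/dθ² = (111.5)²·(+0.039182) = +487.03 m/s²;  |a| = 487.03 m/s².

487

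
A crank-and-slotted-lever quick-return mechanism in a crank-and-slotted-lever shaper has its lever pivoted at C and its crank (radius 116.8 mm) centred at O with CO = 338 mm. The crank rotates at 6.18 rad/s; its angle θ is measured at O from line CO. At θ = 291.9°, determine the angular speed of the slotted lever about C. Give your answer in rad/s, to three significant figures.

1.11

ω = 6.18 rad/s
Crank pin A relative to C: A = (d + r cosθ, r sinθ); lever angle φ = atan2(r sinθ, d + r cosθ).
Differentiating tanφ: φ̇ = rω(d cosθ + r)/(d² + r² + 2dr cosθ).
d² + r² + 2dr cosθ = |CA|² = 0.157336 m²;  d cosθ + r = +0.24287 m.
|ω_lever| = |0.1168·6.18·+0.24287| / 0.157336 = 1.1142 rad/s.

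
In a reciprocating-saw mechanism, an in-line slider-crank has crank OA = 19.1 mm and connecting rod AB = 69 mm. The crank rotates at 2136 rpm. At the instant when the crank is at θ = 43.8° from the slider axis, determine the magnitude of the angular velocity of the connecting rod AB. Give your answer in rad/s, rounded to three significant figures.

ω = 223.7 rad/s (converted from 2136 rpm).
The rod makes angle φ with the slider axis where L sinφ = r sinθ; differentiating, L cosφ·φ̇ = r ω cosθ.
L cosφ = √(L² − r² sin²θ) = 0.067722 m.
|ω_rod| = r ω |cosθ| / √(L² − r² sin²θ) = 0.0191·223.7·0.72176/0.067722 = 45.533 rad/s.

45.5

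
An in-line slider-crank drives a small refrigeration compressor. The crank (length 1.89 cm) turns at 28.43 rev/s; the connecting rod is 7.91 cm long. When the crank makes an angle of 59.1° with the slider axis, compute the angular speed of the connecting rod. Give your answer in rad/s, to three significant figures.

22.4

ω = 178.6 rad/s (converted from 28.43 rev/s).
The rod makes angle φ with the slider axis where L sinφ = r sinθ; differentiating, L cosφ·φ̇ = r ω cosθ.
L cosφ = √(L² − r² sin²θ) = 0.07742 m.
|ω_rod| = r ω |cosθ| / √(L² − r² sin²θ) = 0.0189·178.6·0.51354/0.07742 = 22.395 rad/s.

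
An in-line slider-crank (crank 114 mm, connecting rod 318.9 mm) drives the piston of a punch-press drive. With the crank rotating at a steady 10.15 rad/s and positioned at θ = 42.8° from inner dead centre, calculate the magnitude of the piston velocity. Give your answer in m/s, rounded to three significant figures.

0.999

ω = 10.15 rad/s
For an in-line slider-crank, x = r cosθ + √(L² − r² sin²θ), so v = −rω sinθ·[1 + r cosθ/√(L² − r² sin²θ)].
With r = 0.114 m, L = 0.3189 m, θ = 42.8°: √(L² − r² sin²θ) = 0.30935 m.
v = −0.114·10.15·0.67944·[1 + 0.114·0.73373/0.30935] = -0.99876 m/s.
|v| = 0.99876 m/s.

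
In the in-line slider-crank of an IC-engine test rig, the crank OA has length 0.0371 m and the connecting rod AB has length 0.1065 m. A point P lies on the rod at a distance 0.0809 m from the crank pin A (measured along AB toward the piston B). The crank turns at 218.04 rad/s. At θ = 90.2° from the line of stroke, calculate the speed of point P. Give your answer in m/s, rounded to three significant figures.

ω = 218 rad/s.  Crank-pin speed |V_A| = rω = 8.0893 m/s, perpendicular to OA.
Rod angle: sinφ = −(r/L) sinθ ⇒ φ = -20.387°; ω_rod = −rω cosθ/√(L²−r²sin²θ) = +0.28285 rad/s.
V_P = V_A + ω_rod × AP, with AP = 0.0809 m along the rod.
Components: V_Px = −rω sinθ − a·ω_rod·sinφ = -8.0813 m/s;  V_Py = rω cosθ + a·ω_rod·cosφ = -0.0067875 m/s.
|V_P| = √(V_Px² + V_Py²) = 8.0813 m/s.

8.08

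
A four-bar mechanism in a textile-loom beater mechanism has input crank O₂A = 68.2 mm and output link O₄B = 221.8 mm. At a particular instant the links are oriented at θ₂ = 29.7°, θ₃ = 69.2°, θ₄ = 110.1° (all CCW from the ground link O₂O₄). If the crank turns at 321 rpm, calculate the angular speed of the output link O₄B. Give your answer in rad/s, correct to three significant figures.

ω₂ = 33.62 rad/s (from 321 rpm).
Differentiating the loop-closure r₂e^{iθ₂}+r₃e^{iθ₃}=r₁+r₄e^{iθ₄} gives r₂ω₂e^{iθ₂}+r₃ω₃e^{iθ₃}=r₄ω₄e^{iθ₄}.
Eliminating the other unknown: ω₄ = r₂ω₂ sin(θ₂−θ₃) / [r₄ sin(θ₄−θ₃)].
Numerator sine = -0.63608; denominator sine = +0.65474.
Result = 0.0682·33.62·(-0.63608) / (0.2218·(+0.65474)) = -10.041 rad/s; magnitude 10.041 rad/s.

10.0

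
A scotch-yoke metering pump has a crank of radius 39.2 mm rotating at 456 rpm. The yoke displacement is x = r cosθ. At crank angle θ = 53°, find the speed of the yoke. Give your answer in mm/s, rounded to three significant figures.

1490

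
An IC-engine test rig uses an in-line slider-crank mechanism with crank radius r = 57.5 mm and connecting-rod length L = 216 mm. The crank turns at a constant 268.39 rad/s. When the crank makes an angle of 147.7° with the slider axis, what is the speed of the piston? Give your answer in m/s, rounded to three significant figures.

6.37

ω = 268.4 rad/s
For an in-line slider-crank, x = r cosθ + √(L² − r² sin²θ), so v = −rω sinθ·[1 + r cosθ/√(L² − r² sin²θ)].
With r = 0.0575 m, L = 0.216 m, θ = 147.7°: √(L² − r² sin²θ) = 0.2138 m.
v = −0.0575·268.4·0.53435·[1 + 0.0575·-0.84526/0.2138] = -6.3718 m/s.
|v| = 6.3718 m/s.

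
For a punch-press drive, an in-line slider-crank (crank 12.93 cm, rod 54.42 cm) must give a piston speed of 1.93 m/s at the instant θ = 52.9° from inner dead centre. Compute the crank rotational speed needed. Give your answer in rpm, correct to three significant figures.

156

For an in-line slider-crank, |v_piston| = rω|sinθ|·[1 + r cosθ/√(L² − r² sin²θ)].
With r = 0.1293 m, L = 0.5442 m, θ = 52.9°: the bracketed kinematic factor |dx/dθ| = 0.11818 m.
ω = v/|dx/dθ| = 1.93/0.11818 = 16.331 rad/s.
N = 60ω/(2π) = 155.95 rpm.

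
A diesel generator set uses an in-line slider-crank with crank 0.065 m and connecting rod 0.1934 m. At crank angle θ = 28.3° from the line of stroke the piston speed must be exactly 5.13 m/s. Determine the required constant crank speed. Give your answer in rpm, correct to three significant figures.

For an in-line slider-crank, |v_piston| = rω|sinθ|·[1 + r cosθ/√(L² − r² sin²θ)].
With r = 0.065 m, L = 0.1934 m, θ = 28.3°: the bracketed kinematic factor |dx/dθ| = 0.040053 m.
ω = v/|dx/dθ| = 5.13/0.040053 = 128.08 rad/s.
N = 60ω/(2π) = 1223.1 rpm.

1220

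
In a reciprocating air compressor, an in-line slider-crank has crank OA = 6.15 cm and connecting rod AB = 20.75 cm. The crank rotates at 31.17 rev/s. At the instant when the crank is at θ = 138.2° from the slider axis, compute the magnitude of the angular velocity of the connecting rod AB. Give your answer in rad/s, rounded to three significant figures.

44.1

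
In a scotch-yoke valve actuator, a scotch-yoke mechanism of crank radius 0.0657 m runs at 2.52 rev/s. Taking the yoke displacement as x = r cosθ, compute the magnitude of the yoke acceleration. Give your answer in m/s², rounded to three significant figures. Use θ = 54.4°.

ω = 15.83 rad/s (from 2.52 rev/s).
x = r cosθ ⇒ ẍ = −rω² cosθ (ω constant).
|a| = rω²|cosθ| = 0.0657·(15.83)²·|cos 54.4°| = 9.5883 m/s².

9.59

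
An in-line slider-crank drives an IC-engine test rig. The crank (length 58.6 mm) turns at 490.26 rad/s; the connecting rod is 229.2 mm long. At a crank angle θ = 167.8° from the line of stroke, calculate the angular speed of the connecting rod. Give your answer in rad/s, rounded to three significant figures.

123

ω = 490.3 rad/s
The rod makes angle φ with the slider axis where L sinφ = r sinθ; differentiating, L cosφ·φ̇ = r ω cosθ.
L cosφ = √(L² − r² sin²θ) = 0.22887 m.
|ω_rod| = r ω |cosθ| / √(L² − r² sin²θ) = 0.0586·490.3·0.97742/0.22887 = 122.69 rad/s.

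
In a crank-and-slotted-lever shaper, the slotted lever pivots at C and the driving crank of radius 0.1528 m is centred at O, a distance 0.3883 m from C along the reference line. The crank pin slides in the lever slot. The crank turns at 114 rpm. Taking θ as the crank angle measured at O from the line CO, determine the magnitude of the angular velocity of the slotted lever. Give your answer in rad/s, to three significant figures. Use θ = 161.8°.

6.42

ω = 11.94 rad/s (from 114 rpm).
Crank pin A relative to C: A = (d + r cosθ, r sinθ); lever angle φ = atan2(r sinθ, d + r cosθ).
Differentiating tanφ: φ̇ = rω(d cosθ + r)/(d² + r² + 2dr cosθ).
d² + r² + 2dr cosθ = |CA|² = 0.0613968 m²;  d cosθ + r = -0.21607 m.
|ω_lever| = |0.1528·11.94·-0.21607| / 0.0613968 = 6.4197 rad/s.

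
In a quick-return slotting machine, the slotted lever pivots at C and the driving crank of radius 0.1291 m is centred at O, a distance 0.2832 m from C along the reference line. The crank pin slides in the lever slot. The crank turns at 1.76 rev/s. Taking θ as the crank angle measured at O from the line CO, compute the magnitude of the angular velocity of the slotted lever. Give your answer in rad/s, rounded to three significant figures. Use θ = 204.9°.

5.97

ω = 11.06 rad/s (from 1.76 rev/s).
Crank pin A relative to C: A = (d + r cosθ, r sinθ); lever angle φ = atan2(r sinθ, d + r cosθ).
Differentiating tanφ: φ̇ = rω(d cosθ + r)/(d² + r² + 2dr cosθ).
d² + r² + 2dr cosθ = |CA|² = 0.030544 m²;  d cosθ + r = -0.12777 m.
|ω_lever| = |0.1291·11.06·-0.12777| / 0.030544 = 5.9723 rad/s.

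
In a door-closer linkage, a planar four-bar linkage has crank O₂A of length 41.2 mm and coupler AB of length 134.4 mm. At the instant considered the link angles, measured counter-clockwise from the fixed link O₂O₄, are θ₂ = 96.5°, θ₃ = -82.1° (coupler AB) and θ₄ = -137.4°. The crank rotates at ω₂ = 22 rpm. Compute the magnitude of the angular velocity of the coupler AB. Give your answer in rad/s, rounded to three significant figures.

ω₂ = 2.304 rad/s (from 22 rpm).
Differentiating the loop-closure r₂e^{iθ₂}+r₃e^{iθ₃}=r₁+r₄e^{iθ₄} gives r₂ω₂e^{iθ₂}+r₃ω₃e^{iθ₃}=r₄ω₄e^{iθ₄}.
Eliminating the other unknown: ω₃ = r₂ω₂ sin(θ₄−θ₂) / [r₃ sin(θ₃−θ₄)].
Numerator sine = +0.80799; denominator sine = +0.82214.
Result = 0.0412·2.304·(+0.80799) / (0.1344·(+0.82214)) = +0.69408 rad/s; magnitude 0.69408 rad/s.

0.694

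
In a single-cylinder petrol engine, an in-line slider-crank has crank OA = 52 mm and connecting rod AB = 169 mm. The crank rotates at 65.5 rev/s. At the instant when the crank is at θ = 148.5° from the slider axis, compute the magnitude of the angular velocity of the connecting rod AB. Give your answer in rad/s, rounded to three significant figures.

ω = 411.5 rad/s (converted from 65.5 rev/s).
The rod makes angle φ with the slider axis where L sinφ = r sinθ; differentiating, L cosφ·φ̇ = r ω cosθ.
L cosφ = √(L² − r² sin²θ) = 0.1668 m.
|ω_rod| = r ω |cosθ| / √(L² − r² sin²θ) = 0.052·411.5·0.85264/0.1668 = 109.39 rad/s.

109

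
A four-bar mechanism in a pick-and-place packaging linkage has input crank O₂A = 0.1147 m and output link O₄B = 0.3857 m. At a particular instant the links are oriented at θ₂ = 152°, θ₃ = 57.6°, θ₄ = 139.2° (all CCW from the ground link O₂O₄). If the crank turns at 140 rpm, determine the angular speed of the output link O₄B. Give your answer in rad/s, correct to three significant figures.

ω₂ = 14.66 rad/s (from 140 rpm).
Differentiating the loop-closure r₂e^{iθ₂}+r₃e^{iθ₃}=r₁+r₄e^{iθ₄} gives r₂ω₂e^{iθ₂}+r₃ω₃e^{iθ₃}=r₄ω₄e^{iθ₄}.
Eliminating the other unknown: ω₄ = r₂ω₂ sin(θ₂−θ₃) / [r₄ sin(θ₄−θ₃)].
Numerator sine = +0.99705; denominator sine = +0.98927.
Result = 0.1147·14.66·(+0.99705) / (0.3857·(+0.98927)) = +4.3941 rad/s; magnitude 4.3941 rad/s.

4.39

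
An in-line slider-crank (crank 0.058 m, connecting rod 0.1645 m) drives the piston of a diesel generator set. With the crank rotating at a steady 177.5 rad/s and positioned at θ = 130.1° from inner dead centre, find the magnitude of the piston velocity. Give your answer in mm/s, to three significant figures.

ω = 177.5 rad/s
For an in-line slider-crank, x = r cosθ + √(L² − r² sin²θ), so v = −rω sinθ·[1 + r cosθ/√(L² − r² sin²θ)].
With r = 0.058 m, L = 0.1645 m, θ = 130.1°: √(L² − r² sin²θ) = 0.1584 m.
v = −0.058·177.5·0.76492·[1 + 0.058·-0.64412/0.1584] = -6.0176 m/s.
|v| = 6.0176 m/s = 6017.6 mm/s.

6020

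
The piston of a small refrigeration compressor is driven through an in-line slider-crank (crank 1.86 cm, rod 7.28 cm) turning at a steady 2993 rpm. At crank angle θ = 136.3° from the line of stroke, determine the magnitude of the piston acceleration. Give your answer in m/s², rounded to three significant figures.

1290

ω = 2π·2993/60 = 313.4 rad/s
x(θ) = r cosθ + √(L² − r² sin²θ); with ω constant, a = ω²·d²x/dθ².
d²x/dθ² = −r cosθ − r²(cos2θ)/√u − r⁴ sin²2θ/(4u^{3/2}),  u = L² − r² sin²θ = 0.00513471 m².
Substituting r = 0.0186 m, L = 0.0728 m, θ = 136.3°: d²x/dθ² = +0.013147 m.
a = ω²·d²x/dθ² = (313.4)²·(+0.013147) = +1291.5 m/s²;  |a| = 1291.5 m/s².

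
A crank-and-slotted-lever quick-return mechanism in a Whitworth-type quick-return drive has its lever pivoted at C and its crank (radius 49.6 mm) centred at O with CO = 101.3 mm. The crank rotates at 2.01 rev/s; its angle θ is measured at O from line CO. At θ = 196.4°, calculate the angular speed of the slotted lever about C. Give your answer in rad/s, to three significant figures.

ω = 12.63 rad/s (from 2.01 rev/s).
Crank pin A relative to C: A = (d + r cosθ, r sinθ); lever angle φ = atan2(r sinθ, d + r cosθ).
Differentiating tanφ: φ̇ = rω(d cosθ + r)/(d² + r² + 2dr cosθ).
d² + r² + 2dr cosθ = |CA|² = 0.00308174 m²;  d cosθ + r = -0.047579 m.
|ω_lever| = |0.0496·12.63·-0.047579| / 0.00308174 = 9.671 rad/s.

9.67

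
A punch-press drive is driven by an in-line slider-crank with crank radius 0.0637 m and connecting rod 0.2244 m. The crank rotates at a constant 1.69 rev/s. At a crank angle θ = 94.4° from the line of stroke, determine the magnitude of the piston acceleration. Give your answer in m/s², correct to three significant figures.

ω = 2π·1.69 = 10.62 rad/s
x(θ) = r cosθ + √(L² − r² sin²θ); with ω constant, a = ω²·d²x/dθ².
d²x/dθ² = −r cosθ − r²(cos2θ)/√u − r⁴ sin²2θ/(4u^{3/2}),  u = L² − r² sin²θ = 0.0463216 m².
Substituting r = 0.0637 m, L = 0.2244 m, θ = 94.4°: d²x/dθ² = +0.023509 m.
a = ω²·d²x/dθ² = (10.62)²·(+0.023509) = +2.6507 m/s²;  |a| = 2.6507 m/s².

2.65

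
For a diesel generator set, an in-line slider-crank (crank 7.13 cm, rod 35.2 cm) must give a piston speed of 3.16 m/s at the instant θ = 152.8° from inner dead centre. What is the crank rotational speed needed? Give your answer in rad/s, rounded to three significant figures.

For an in-line slider-crank, |v_piston| = rω|sinθ|·[1 + r cosθ/√(L² − r² sin²θ)].
With r = 0.0713 m, L = 0.352 m, θ = 152.8°: the bracketed kinematic factor |dx/dθ| = 0.026694 m.
ω = v/|dx/dθ| = 3.16/0.026694 = 118.38 rad/s.

118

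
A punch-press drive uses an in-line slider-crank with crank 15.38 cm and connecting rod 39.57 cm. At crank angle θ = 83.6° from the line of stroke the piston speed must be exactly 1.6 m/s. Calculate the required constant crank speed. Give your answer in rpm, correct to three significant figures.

For an in-line slider-crank, |v_piston| = rω|sinθ|·[1 + r cosθ/√(L² − r² sin²θ)].
With r = 0.1538 m, L = 0.3957 m, θ = 83.6°: the bracketed kinematic factor |dx/dθ| = 0.16002 m.
ω = v/|dx/dθ| = 1.6/0.16002 = 9.9987 rad/s.
N = 60ω/(2π) = 95.481 rpm.

95.5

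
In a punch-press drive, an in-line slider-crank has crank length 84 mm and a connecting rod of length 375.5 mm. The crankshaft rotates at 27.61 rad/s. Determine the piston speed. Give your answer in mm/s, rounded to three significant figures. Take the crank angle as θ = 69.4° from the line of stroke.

2350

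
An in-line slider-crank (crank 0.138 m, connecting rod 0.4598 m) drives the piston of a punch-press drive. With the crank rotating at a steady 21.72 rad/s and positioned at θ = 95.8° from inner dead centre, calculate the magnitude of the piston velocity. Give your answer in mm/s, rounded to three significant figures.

2890

ω = 21.72 rad/s
For an in-line slider-crank, x = r cosθ + √(L² − r² sin²θ), so v = −rω sinθ·[1 + r cosθ/√(L² − r² sin²θ)].
With r = 0.138 m, L = 0.4598 m, θ = 95.8°: √(L² − r² sin²θ) = 0.43882 m.
v = −0.138·21.72·0.99488·[1 + 0.138·-0.10106/0.43882] = -2.8872 m/s.
|v| = 2.8872 m/s = 2887.2 mm/s.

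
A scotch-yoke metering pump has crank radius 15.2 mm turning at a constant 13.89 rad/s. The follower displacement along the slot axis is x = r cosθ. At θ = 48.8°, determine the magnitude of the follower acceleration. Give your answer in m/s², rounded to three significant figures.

ω = 13.89 rad/s
x = r cosθ ⇒ ẍ = −rω² cosθ (ω constant).
|a| = rω²|cosθ| = 0.0152·(13.89)²·|cos 48.8°| = 1.9317 m/s².

1.93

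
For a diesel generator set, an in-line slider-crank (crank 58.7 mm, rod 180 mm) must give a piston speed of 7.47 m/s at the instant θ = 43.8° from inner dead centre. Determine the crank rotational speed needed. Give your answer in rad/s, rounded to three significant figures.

For an in-line slider-crank, |v_piston| = rω|sinθ|·[1 + r cosθ/√(L² − r² sin²θ)].
With r = 0.0587 m, L = 0.18 m, θ = 43.8°: the bracketed kinematic factor |dx/dθ| = 0.050445 m.
ω = v/|dx/dθ| = 7.47/0.050445 = 148.08 rad/s.

148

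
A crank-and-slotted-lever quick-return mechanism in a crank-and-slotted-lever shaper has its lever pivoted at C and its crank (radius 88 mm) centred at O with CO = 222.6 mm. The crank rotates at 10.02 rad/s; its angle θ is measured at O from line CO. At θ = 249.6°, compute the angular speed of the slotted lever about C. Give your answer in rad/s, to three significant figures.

0.210

ω = 10.02 rad/s
Crank pin A relative to C: A = (d + r cosθ, r sinθ); lever angle φ = atan2(r sinθ, d + r cosθ).
Differentiating tanφ: φ̇ = rω(d cosθ + r)/(d² + r² + 2dr cosθ).
d² + r² + 2dr cosθ = |CA|² = 0.0436385 m²;  d cosθ + r = +0.010408 m.
|ω_lever| = |0.088·10.02·+0.010408| / 0.0436385 = 0.2103 rad/s.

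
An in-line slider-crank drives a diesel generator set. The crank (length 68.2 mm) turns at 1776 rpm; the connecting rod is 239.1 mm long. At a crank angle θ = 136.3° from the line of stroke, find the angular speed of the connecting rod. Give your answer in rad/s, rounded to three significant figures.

ω = 186 rad/s (converted from 1776 rpm).
The rod makes angle φ with the slider axis where L sinφ = r sinθ; differentiating, L cosφ·φ̇ = r ω cosθ.
L cosφ = √(L² − r² sin²θ) = 0.23441 m.
|ω_rod| = r ω |cosθ| / √(L² − r² sin²θ) = 0.0682·186·0.72297/0.23441 = 39.12 rad/s.

39.1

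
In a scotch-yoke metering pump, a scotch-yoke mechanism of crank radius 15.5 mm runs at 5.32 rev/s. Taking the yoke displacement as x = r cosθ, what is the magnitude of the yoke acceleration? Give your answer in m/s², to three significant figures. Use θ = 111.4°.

6.32

ω = 33.43 rad/s (from 5.32 rev/s).
x = r cosθ ⇒ ẍ = −rω² cosθ (ω constant).
|a| = rω²|cosθ| = 0.0155·(33.43)²·|cos 111.4°| = 6.3192 m/s².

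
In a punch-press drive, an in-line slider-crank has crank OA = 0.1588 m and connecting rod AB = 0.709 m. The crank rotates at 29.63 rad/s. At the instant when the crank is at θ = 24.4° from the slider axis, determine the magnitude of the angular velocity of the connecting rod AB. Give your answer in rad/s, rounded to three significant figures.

ω = 29.63 rad/s
The rod makes angle φ with the slider axis where L sinφ = r sinθ; differentiating, L cosφ·φ̇ = r ω cosθ.
L cosφ = √(L² − r² sin²θ) = 0.70596 m.
|ω_rod| = r ω |cosθ| / √(L² − r² sin²θ) = 0.1588·29.63·0.91068/0.70596 = 6.0697 rad/s.

6.07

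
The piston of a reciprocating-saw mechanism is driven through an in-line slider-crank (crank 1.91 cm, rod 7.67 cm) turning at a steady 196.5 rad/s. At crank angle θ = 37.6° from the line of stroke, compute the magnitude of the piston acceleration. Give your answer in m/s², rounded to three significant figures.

ω = 196.5 rad/s
x(θ) = r cosθ + √(L² − r² sin²θ); with ω constant, a = ω²·d²x/dθ².
d²x/dθ² = −r cosθ − r²(cos2θ)/√u − r⁴ sin²2θ/(4u^{3/2}),  u = L² − r² sin²θ = 0.00574708 m².
Substituting r = 0.0191 m, L = 0.0767 m, θ = 37.6°: d²x/dθ² = -0.016433 m.
a = ω²·d²x/dθ² = (196.5)²·(-0.016433) = -634.53 m/s²;  |a| = 634.53 m/s².

635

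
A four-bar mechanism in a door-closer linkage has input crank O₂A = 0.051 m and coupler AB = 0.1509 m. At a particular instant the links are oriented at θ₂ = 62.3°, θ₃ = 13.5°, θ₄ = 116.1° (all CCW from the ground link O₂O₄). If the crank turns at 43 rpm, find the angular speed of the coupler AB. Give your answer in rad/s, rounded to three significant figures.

1.26

ω₂ = 4.503 rad/s (from 43 rpm).
Differentiating the loop-closure r₂e^{iθ₂}+r₃e^{iθ₃}=r₁+r₄e^{iθ₄} gives r₂ω₂e^{iθ₂}+r₃ω₃e^{iθ₃}=r₄ω₄e^{iθ₄}.
Eliminating the other unknown: ω₃ = r₂ω₂ sin(θ₄−θ₂) / [r₃ sin(θ₃−θ₄)].
Numerator sine = +0.80696; denominator sine = -0.97592.
Result = 0.051·4.503·(+0.80696) / (0.1509·(-0.97592)) = -1.2584 rad/s; magnitude 1.2584 rad/s.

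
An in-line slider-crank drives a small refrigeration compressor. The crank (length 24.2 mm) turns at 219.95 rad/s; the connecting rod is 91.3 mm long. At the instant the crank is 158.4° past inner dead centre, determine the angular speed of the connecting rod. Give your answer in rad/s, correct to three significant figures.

54.5

ω = 219.9 rad/s
The rod makes angle φ with the slider axis where L sinφ = r sinθ; differentiating, L cosφ·φ̇ = r ω cosθ.
L cosφ = √(L² − r² sin²θ) = 0.090864 m.
|ω_rod| = r ω |cosθ| / √(L² − r² sin²θ) = 0.0242·219.9·0.92978/0.090864 = 54.466 rad/s.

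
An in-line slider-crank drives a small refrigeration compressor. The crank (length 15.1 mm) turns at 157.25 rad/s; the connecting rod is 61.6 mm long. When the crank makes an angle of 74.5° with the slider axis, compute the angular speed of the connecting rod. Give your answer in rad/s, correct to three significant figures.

10.6

ω = 157.2 rad/s
The rod makes angle φ with the slider axis where L sinφ = r sinθ; differentiating, L cosφ·φ̇ = r ω cosθ.
L cosφ = √(L² − r² sin²θ) = 0.059857 m.
|ω_rod| = r ω |cosθ| / √(L² − r² sin²θ) = 0.0151·157.2·0.26724/0.059857 = 10.601 rad/s.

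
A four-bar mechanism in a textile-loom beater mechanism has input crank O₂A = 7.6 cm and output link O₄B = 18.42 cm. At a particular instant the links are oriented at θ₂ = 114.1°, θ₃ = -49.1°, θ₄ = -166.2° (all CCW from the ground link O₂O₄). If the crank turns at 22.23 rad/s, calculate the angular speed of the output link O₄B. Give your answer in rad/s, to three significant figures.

ω₂ = 22.23 rad/s
Differentiating the loop-closure r₂e^{iθ₂}+r₃e^{iθ₃}=r₁+r₄e^{iθ₄} gives r₂ω₂e^{iθ₂}+r₃ω₃e^{iθ₃}=r₄ω₄e^{iθ₄}.
Eliminating the other unknown: ω₄ = r₂ω₂ sin(θ₂−θ₃) / [r₄ sin(θ₄−θ₃)].
Numerator sine = +0.28903; denominator sine = -0.89021.
Result = 0.076·22.23·(+0.28903) / (0.1842·(-0.89021)) = -2.9779 rad/s; magnitude 2.9779 rad/s.

2.98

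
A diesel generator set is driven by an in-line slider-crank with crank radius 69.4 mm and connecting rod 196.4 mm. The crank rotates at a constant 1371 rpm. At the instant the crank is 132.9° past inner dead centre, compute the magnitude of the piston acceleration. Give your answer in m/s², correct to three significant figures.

995

ω = 2π·1371/60 = 143.6 rad/s
x(θ) = r cosθ + √(L² − r² sin²θ); with ω constant, a = ω²·d²x/dθ².
d²x/dθ² = −r cosθ − r²(cos2θ)/√u − r⁴ sin²2θ/(4u^{3/2}),  u = L² − r² sin²θ = 0.0359884 m².
Substituting r = 0.0694 m, L = 0.1964 m, θ = 132.9°: d²x/dθ² = +0.048257 m.
a = ω²·d²x/dθ² = (143.6)²·(+0.048257) = +994.69 m/s²;  |a| = 994.69 m/s².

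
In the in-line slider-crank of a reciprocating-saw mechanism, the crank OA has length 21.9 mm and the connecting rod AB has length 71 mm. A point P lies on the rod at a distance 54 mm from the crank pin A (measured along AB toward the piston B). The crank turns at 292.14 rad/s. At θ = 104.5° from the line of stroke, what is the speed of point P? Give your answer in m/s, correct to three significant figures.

5.83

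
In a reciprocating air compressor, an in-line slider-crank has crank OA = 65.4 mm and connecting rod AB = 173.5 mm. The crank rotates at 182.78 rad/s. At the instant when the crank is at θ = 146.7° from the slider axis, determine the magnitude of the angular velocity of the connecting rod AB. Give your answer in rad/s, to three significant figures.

ω = 182.8 rad/s
The rod makes angle φ with the slider axis where L sinφ = r sinθ; differentiating, L cosφ·φ̇ = r ω cosθ.
L cosφ = √(L² − r² sin²θ) = 0.16974 m.
|ω_rod| = r ω |cosθ| / √(L² − r² sin²θ) = 0.0654·182.8·0.83581/0.16974 = 58.86 rad/s.

58.9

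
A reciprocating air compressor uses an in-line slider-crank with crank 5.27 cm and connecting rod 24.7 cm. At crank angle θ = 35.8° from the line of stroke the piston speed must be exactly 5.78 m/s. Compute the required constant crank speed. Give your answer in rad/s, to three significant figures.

For an in-line slider-crank, |v_piston| = rω|sinθ|·[1 + r cosθ/√(L² − r² sin²θ)].
With r = 0.0527 m, L = 0.247 m, θ = 35.8°: the bracketed kinematic factor |dx/dθ| = 0.036204 m.
ω = v/|dx/dθ| = 5.78/0.036204 = 159.65 rad/s.

160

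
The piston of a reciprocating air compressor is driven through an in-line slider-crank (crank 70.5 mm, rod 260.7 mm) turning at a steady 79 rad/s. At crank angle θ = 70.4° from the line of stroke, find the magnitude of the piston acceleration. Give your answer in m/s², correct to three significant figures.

53.2

ω = 79 rad/s
x(θ) = r cosθ + √(L² − r² sin²θ); with ω constant, a = ω²·d²x/dθ².
d²x/dθ² = −r cosθ − r²(cos2θ)/√u − r⁴ sin²2θ/(4u^{3/2}),  u = L² − r² sin²θ = 0.0635535 m².
Substituting r = 0.0705 m, L = 0.2607 m, θ = 70.4°: d²x/dθ² = -0.0085249 m.
a = ω²·d²x/dθ² = (79)²·(-0.0085249) = -53.204 m/s²;  |a| = 53.204 m/s².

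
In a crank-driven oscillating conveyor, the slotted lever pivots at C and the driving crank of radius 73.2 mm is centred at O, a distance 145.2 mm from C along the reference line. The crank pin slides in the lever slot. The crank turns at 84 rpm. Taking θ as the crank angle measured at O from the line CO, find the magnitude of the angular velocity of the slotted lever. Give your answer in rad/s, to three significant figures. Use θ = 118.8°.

0.129

ω = 8.796 rad/s (from 84 rpm).
Crank pin A relative to C: A = (d + r cosθ, r sinθ); lever angle φ = atan2(r sinθ, d + r cosθ).
Differentiating tanφ: φ̇ = rω(d cosθ + r)/(d² + r² + 2dr cosθ).
d² + r² + 2dr cosθ = |CA|² = 0.0162005 m²;  d cosθ + r = +0.0032494 m.
|ω_lever| = |0.0732·8.796·+0.0032494| / 0.0162005 = 0.12915 rad/s.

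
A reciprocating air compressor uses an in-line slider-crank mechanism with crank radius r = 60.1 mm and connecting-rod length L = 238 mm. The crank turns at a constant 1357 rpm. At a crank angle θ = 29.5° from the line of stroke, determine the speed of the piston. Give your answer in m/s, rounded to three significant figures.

5.14

ω = 2π·1357/60 = 142.1 rad/s
For an in-line slider-crank, x = r cosθ + √(L² − r² sin²θ), so v = −rω sinθ·[1 + r cosθ/√(L² − r² sin²θ)].
With r = 0.0601 m, L = 0.238 m, θ = 29.5°: √(L² − r² sin²θ) = 0.23615 m.
v = −0.0601·142.1·0.49242·[1 + 0.0601·0.87036/0.23615] = -5.1371 m/s.
|v| = 5.1371 m/s.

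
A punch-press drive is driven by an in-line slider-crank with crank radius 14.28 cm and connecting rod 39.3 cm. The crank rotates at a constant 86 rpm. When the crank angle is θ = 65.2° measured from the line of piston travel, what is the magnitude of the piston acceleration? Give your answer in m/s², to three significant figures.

ω = 2π·86/60 = 9.006 rad/s
x(θ) = r cosθ + √(L² − r² sin²θ); with ω constant, a = ω²·d²x/dθ².
d²x/dθ² = −r cosθ − r²(cos2θ)/√u − r⁴ sin²2θ/(4u^{3/2}),  u = L² − r² sin²θ = 0.137645 m².
Substituting r = 0.1428 m, L = 0.393 m, θ = 65.2°: d²x/dθ² = -0.025455 m.
a = ω²·d²x/dθ² = (9.006)²·(-0.025455) = -2.0646 m/s²;  |a| = 2.0646 m/s².

2.06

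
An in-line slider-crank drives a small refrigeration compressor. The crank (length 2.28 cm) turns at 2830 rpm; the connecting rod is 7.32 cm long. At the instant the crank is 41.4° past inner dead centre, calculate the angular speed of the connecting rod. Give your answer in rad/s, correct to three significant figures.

ω = 296.4 rad/s (converted from 2830 rpm).
The rod makes angle φ with the slider axis where L sinφ = r sinθ; differentiating, L cosφ·φ̇ = r ω cosθ.
L cosφ = √(L² − r² sin²θ) = 0.07163 m.
|ω_rod| = r ω |cosθ| / √(L² − r² sin²θ) = 0.0228·296.4·0.75011/0.07163 = 70.759 rad/s.

70.8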